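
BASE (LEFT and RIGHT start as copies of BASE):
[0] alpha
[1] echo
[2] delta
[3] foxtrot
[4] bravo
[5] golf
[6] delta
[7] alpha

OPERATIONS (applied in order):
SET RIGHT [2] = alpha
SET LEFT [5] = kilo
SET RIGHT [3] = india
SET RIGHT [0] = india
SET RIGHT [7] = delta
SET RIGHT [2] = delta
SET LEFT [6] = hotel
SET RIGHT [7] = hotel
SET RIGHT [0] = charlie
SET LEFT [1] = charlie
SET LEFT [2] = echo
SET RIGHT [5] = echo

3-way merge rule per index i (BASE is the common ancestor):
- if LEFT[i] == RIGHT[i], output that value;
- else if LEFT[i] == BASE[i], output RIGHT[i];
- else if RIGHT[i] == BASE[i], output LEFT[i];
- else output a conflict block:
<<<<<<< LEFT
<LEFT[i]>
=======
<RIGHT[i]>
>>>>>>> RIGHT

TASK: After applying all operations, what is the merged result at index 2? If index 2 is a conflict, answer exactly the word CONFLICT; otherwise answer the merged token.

Final LEFT:  [alpha, charlie, echo, foxtrot, bravo, kilo, hotel, alpha]
Final RIGHT: [charlie, echo, delta, india, bravo, echo, delta, hotel]
i=0: L=alpha=BASE, R=charlie -> take RIGHT -> charlie
i=1: L=charlie, R=echo=BASE -> take LEFT -> charlie
i=2: L=echo, R=delta=BASE -> take LEFT -> echo
i=3: L=foxtrot=BASE, R=india -> take RIGHT -> india
i=4: L=bravo R=bravo -> agree -> bravo
i=5: BASE=golf L=kilo R=echo all differ -> CONFLICT
i=6: L=hotel, R=delta=BASE -> take LEFT -> hotel
i=7: L=alpha=BASE, R=hotel -> take RIGHT -> hotel
Index 2 -> echo

Answer: echo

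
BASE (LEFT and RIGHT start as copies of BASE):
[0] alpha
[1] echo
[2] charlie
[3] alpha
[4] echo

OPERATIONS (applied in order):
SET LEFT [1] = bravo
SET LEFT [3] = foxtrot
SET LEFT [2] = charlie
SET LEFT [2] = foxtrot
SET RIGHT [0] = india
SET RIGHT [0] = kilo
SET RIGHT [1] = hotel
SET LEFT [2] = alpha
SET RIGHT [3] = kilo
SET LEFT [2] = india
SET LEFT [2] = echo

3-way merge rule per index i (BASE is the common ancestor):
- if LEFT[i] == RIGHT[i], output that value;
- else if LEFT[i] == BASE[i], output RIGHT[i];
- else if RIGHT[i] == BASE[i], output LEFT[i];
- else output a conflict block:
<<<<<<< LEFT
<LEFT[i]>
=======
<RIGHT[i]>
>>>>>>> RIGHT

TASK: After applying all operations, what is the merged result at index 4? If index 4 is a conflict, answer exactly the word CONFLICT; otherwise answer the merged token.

Final LEFT:  [alpha, bravo, echo, foxtrot, echo]
Final RIGHT: [kilo, hotel, charlie, kilo, echo]
i=0: L=alpha=BASE, R=kilo -> take RIGHT -> kilo
i=1: BASE=echo L=bravo R=hotel all differ -> CONFLICT
i=2: L=echo, R=charlie=BASE -> take LEFT -> echo
i=3: BASE=alpha L=foxtrot R=kilo all differ -> CONFLICT
i=4: L=echo R=echo -> agree -> echo
Index 4 -> echo

Answer: echo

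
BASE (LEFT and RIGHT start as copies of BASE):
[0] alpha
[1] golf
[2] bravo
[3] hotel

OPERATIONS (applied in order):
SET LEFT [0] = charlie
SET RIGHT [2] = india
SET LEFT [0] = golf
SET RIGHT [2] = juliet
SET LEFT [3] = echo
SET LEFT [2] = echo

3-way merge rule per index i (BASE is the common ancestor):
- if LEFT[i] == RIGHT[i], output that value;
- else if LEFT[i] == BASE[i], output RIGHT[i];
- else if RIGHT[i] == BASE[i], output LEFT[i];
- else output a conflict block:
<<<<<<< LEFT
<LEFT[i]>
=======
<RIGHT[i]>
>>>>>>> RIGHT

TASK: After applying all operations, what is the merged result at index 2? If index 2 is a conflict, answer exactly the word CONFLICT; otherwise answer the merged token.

Final LEFT:  [golf, golf, echo, echo]
Final RIGHT: [alpha, golf, juliet, hotel]
i=0: L=golf, R=alpha=BASE -> take LEFT -> golf
i=1: L=golf R=golf -> agree -> golf
i=2: BASE=bravo L=echo R=juliet all differ -> CONFLICT
i=3: L=echo, R=hotel=BASE -> take LEFT -> echo
Index 2 -> CONFLICT

Answer: CONFLICT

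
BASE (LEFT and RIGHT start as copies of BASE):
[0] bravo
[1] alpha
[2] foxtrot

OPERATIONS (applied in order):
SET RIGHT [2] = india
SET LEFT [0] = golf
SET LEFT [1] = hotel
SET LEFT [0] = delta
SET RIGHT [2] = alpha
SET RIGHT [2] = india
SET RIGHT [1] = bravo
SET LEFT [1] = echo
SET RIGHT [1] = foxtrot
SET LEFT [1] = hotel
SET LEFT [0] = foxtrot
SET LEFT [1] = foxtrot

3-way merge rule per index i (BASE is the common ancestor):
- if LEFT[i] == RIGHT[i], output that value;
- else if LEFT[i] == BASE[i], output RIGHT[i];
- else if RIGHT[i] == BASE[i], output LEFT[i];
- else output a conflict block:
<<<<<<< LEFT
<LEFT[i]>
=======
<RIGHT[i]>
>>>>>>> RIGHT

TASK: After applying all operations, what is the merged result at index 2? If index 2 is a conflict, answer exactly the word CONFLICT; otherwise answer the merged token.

Answer: india

Derivation:
Final LEFT:  [foxtrot, foxtrot, foxtrot]
Final RIGHT: [bravo, foxtrot, india]
i=0: L=foxtrot, R=bravo=BASE -> take LEFT -> foxtrot
i=1: L=foxtrot R=foxtrot -> agree -> foxtrot
i=2: L=foxtrot=BASE, R=india -> take RIGHT -> india
Index 2 -> india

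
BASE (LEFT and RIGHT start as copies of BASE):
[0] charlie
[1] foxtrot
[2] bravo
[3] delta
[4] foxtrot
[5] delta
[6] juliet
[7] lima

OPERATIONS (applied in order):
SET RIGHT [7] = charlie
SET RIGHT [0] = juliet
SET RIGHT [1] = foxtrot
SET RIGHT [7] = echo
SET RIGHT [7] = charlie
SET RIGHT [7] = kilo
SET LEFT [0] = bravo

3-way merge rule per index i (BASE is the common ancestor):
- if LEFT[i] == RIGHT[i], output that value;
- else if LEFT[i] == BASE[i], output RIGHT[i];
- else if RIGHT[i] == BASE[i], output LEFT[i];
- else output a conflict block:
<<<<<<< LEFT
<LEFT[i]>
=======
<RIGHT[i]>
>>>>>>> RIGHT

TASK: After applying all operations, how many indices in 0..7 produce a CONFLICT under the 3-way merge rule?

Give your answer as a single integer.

Answer: 1

Derivation:
Final LEFT:  [bravo, foxtrot, bravo, delta, foxtrot, delta, juliet, lima]
Final RIGHT: [juliet, foxtrot, bravo, delta, foxtrot, delta, juliet, kilo]
i=0: BASE=charlie L=bravo R=juliet all differ -> CONFLICT
i=1: L=foxtrot R=foxtrot -> agree -> foxtrot
i=2: L=bravo R=bravo -> agree -> bravo
i=3: L=delta R=delta -> agree -> delta
i=4: L=foxtrot R=foxtrot -> agree -> foxtrot
i=5: L=delta R=delta -> agree -> delta
i=6: L=juliet R=juliet -> agree -> juliet
i=7: L=lima=BASE, R=kilo -> take RIGHT -> kilo
Conflict count: 1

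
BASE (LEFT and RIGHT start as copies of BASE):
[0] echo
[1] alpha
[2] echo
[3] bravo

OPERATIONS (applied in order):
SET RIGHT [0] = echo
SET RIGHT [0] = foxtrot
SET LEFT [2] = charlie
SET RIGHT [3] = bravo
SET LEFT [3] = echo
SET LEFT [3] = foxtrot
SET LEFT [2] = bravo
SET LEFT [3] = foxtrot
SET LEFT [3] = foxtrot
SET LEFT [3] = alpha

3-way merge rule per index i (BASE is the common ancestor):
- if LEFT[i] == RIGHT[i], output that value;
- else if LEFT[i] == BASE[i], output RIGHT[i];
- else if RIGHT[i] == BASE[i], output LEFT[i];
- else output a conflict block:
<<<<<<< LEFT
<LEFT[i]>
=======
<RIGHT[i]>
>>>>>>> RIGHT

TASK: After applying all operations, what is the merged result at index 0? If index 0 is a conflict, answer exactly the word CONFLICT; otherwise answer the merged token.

Final LEFT:  [echo, alpha, bravo, alpha]
Final RIGHT: [foxtrot, alpha, echo, bravo]
i=0: L=echo=BASE, R=foxtrot -> take RIGHT -> foxtrot
i=1: L=alpha R=alpha -> agree -> alpha
i=2: L=bravo, R=echo=BASE -> take LEFT -> bravo
i=3: L=alpha, R=bravo=BASE -> take LEFT -> alpha
Index 0 -> foxtrot

Answer: foxtrot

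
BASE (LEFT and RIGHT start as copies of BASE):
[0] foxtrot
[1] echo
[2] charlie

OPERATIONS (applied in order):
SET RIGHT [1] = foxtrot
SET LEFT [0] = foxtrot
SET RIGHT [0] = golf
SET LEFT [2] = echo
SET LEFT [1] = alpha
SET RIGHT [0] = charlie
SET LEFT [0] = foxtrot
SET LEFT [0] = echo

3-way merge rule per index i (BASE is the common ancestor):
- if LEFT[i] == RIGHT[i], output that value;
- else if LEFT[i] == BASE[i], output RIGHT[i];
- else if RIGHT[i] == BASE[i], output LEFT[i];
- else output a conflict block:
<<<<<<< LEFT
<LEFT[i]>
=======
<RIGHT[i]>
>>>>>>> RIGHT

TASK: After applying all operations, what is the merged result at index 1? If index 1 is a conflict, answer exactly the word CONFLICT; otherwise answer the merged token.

Answer: CONFLICT

Derivation:
Final LEFT:  [echo, alpha, echo]
Final RIGHT: [charlie, foxtrot, charlie]
i=0: BASE=foxtrot L=echo R=charlie all differ -> CONFLICT
i=1: BASE=echo L=alpha R=foxtrot all differ -> CONFLICT
i=2: L=echo, R=charlie=BASE -> take LEFT -> echo
Index 1 -> CONFLICT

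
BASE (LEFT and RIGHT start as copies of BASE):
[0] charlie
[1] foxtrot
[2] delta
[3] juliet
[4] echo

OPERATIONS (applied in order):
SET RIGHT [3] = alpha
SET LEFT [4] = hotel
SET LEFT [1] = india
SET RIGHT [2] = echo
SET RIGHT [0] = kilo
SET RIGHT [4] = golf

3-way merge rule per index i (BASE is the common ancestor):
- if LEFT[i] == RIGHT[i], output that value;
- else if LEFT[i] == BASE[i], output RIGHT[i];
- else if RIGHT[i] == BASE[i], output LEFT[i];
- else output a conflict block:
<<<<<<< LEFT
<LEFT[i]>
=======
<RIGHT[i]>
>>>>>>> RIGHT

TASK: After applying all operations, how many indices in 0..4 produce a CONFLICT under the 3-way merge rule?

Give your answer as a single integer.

Final LEFT:  [charlie, india, delta, juliet, hotel]
Final RIGHT: [kilo, foxtrot, echo, alpha, golf]
i=0: L=charlie=BASE, R=kilo -> take RIGHT -> kilo
i=1: L=india, R=foxtrot=BASE -> take LEFT -> india
i=2: L=delta=BASE, R=echo -> take RIGHT -> echo
i=3: L=juliet=BASE, R=alpha -> take RIGHT -> alpha
i=4: BASE=echo L=hotel R=golf all differ -> CONFLICT
Conflict count: 1

Answer: 1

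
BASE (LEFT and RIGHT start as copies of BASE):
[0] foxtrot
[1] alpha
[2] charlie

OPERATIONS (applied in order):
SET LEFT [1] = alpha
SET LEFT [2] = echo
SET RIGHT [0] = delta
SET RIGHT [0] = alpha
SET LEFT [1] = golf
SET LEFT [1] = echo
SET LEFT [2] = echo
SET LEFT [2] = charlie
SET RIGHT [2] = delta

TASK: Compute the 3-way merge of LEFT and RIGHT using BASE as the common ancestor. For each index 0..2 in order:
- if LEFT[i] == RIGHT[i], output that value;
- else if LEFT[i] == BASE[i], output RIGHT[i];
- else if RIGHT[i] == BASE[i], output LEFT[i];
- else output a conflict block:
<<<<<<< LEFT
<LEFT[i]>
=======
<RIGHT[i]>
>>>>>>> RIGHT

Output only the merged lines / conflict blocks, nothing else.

Final LEFT:  [foxtrot, echo, charlie]
Final RIGHT: [alpha, alpha, delta]
i=0: L=foxtrot=BASE, R=alpha -> take RIGHT -> alpha
i=1: L=echo, R=alpha=BASE -> take LEFT -> echo
i=2: L=charlie=BASE, R=delta -> take RIGHT -> delta

Answer: alpha
echo
delta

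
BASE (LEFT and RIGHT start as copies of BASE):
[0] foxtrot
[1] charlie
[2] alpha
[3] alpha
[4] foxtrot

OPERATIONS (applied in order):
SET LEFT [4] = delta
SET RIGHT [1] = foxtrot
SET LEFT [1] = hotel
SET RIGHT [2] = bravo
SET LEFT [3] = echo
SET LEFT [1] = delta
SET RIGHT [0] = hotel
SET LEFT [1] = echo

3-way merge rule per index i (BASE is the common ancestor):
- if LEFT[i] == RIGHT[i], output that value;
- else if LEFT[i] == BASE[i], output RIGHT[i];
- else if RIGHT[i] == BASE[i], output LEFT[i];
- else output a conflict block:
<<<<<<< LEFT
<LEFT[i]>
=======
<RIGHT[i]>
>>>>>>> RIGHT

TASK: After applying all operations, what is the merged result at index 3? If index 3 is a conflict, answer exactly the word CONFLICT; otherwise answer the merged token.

Answer: echo

Derivation:
Final LEFT:  [foxtrot, echo, alpha, echo, delta]
Final RIGHT: [hotel, foxtrot, bravo, alpha, foxtrot]
i=0: L=foxtrot=BASE, R=hotel -> take RIGHT -> hotel
i=1: BASE=charlie L=echo R=foxtrot all differ -> CONFLICT
i=2: L=alpha=BASE, R=bravo -> take RIGHT -> bravo
i=3: L=echo, R=alpha=BASE -> take LEFT -> echo
i=4: L=delta, R=foxtrot=BASE -> take LEFT -> delta
Index 3 -> echo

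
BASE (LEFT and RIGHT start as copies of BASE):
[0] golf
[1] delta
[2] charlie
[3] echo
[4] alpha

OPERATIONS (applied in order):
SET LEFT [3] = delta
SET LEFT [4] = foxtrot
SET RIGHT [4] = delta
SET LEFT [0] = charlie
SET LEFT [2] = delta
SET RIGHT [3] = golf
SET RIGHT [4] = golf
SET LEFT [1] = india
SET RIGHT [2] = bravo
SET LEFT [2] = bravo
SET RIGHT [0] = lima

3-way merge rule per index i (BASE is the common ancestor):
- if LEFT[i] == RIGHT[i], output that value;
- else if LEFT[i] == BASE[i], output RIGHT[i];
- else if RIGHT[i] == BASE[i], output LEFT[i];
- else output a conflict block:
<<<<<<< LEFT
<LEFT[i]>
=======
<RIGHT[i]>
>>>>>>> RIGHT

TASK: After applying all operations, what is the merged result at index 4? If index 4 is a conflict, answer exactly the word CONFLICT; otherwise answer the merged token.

Answer: CONFLICT

Derivation:
Final LEFT:  [charlie, india, bravo, delta, foxtrot]
Final RIGHT: [lima, delta, bravo, golf, golf]
i=0: BASE=golf L=charlie R=lima all differ -> CONFLICT
i=1: L=india, R=delta=BASE -> take LEFT -> india
i=2: L=bravo R=bravo -> agree -> bravo
i=3: BASE=echo L=delta R=golf all differ -> CONFLICT
i=4: BASE=alpha L=foxtrot R=golf all differ -> CONFLICT
Index 4 -> CONFLICT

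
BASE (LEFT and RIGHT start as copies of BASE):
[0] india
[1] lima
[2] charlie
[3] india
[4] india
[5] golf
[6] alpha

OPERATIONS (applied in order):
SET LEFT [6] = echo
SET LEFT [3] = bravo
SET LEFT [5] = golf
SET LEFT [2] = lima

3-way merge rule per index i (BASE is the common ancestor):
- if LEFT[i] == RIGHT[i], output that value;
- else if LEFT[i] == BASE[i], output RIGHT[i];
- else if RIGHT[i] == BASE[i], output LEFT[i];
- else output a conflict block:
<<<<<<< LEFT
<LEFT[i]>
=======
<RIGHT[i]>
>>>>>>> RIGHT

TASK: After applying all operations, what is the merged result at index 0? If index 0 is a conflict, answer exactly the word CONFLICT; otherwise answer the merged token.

Final LEFT:  [india, lima, lima, bravo, india, golf, echo]
Final RIGHT: [india, lima, charlie, india, india, golf, alpha]
i=0: L=india R=india -> agree -> india
i=1: L=lima R=lima -> agree -> lima
i=2: L=lima, R=charlie=BASE -> take LEFT -> lima
i=3: L=bravo, R=india=BASE -> take LEFT -> bravo
i=4: L=india R=india -> agree -> india
i=5: L=golf R=golf -> agree -> golf
i=6: L=echo, R=alpha=BASE -> take LEFT -> echo
Index 0 -> india

Answer: india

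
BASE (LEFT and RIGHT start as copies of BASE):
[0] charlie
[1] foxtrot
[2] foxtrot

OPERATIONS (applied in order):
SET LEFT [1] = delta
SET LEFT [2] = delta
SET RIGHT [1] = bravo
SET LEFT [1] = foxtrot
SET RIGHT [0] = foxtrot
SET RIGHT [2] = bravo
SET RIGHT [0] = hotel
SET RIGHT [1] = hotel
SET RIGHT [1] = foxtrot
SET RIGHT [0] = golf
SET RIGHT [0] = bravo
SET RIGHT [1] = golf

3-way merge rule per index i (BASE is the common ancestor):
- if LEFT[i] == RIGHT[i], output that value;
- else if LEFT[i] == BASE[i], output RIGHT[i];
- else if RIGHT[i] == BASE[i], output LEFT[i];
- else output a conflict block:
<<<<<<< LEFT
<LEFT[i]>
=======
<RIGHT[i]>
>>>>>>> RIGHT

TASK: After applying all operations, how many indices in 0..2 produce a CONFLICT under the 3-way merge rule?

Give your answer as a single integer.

Final LEFT:  [charlie, foxtrot, delta]
Final RIGHT: [bravo, golf, bravo]
i=0: L=charlie=BASE, R=bravo -> take RIGHT -> bravo
i=1: L=foxtrot=BASE, R=golf -> take RIGHT -> golf
i=2: BASE=foxtrot L=delta R=bravo all differ -> CONFLICT
Conflict count: 1

Answer: 1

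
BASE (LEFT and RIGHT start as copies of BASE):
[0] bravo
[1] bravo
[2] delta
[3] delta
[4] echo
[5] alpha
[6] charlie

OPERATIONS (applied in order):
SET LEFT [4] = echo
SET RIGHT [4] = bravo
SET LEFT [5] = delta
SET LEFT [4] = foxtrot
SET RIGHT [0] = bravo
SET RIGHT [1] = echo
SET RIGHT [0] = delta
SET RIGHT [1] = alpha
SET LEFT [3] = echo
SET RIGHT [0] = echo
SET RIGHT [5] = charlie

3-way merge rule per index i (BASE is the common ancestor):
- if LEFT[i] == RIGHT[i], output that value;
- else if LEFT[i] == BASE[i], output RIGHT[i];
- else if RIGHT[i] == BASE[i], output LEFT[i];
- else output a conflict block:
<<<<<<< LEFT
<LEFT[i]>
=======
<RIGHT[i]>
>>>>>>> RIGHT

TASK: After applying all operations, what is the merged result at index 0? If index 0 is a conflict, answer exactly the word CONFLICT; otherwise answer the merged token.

Answer: echo

Derivation:
Final LEFT:  [bravo, bravo, delta, echo, foxtrot, delta, charlie]
Final RIGHT: [echo, alpha, delta, delta, bravo, charlie, charlie]
i=0: L=bravo=BASE, R=echo -> take RIGHT -> echo
i=1: L=bravo=BASE, R=alpha -> take RIGHT -> alpha
i=2: L=delta R=delta -> agree -> delta
i=3: L=echo, R=delta=BASE -> take LEFT -> echo
i=4: BASE=echo L=foxtrot R=bravo all differ -> CONFLICT
i=5: BASE=alpha L=delta R=charlie all differ -> CONFLICT
i=6: L=charlie R=charlie -> agree -> charlie
Index 0 -> echo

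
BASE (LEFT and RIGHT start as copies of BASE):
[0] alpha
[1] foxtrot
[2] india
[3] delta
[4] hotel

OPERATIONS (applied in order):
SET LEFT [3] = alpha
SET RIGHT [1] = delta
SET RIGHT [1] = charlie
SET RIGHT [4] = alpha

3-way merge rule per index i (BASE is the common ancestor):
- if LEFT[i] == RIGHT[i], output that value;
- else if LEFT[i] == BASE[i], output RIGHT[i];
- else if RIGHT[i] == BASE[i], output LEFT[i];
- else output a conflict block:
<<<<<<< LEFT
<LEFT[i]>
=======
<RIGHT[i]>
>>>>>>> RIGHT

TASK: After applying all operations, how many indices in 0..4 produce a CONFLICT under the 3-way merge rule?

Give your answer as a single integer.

Answer: 0

Derivation:
Final LEFT:  [alpha, foxtrot, india, alpha, hotel]
Final RIGHT: [alpha, charlie, india, delta, alpha]
i=0: L=alpha R=alpha -> agree -> alpha
i=1: L=foxtrot=BASE, R=charlie -> take RIGHT -> charlie
i=2: L=india R=india -> agree -> india
i=3: L=alpha, R=delta=BASE -> take LEFT -> alpha
i=4: L=hotel=BASE, R=alpha -> take RIGHT -> alpha
Conflict count: 0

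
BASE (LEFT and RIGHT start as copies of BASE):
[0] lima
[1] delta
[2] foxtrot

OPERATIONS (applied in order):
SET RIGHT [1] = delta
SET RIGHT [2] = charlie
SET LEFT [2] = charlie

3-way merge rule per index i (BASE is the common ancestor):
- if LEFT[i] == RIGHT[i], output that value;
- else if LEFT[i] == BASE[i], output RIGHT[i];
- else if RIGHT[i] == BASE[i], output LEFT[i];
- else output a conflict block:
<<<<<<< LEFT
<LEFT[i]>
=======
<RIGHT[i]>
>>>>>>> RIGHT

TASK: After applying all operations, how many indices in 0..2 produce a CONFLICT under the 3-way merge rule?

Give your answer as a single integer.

Answer: 0

Derivation:
Final LEFT:  [lima, delta, charlie]
Final RIGHT: [lima, delta, charlie]
i=0: L=lima R=lima -> agree -> lima
i=1: L=delta R=delta -> agree -> delta
i=2: L=charlie R=charlie -> agree -> charlie
Conflict count: 0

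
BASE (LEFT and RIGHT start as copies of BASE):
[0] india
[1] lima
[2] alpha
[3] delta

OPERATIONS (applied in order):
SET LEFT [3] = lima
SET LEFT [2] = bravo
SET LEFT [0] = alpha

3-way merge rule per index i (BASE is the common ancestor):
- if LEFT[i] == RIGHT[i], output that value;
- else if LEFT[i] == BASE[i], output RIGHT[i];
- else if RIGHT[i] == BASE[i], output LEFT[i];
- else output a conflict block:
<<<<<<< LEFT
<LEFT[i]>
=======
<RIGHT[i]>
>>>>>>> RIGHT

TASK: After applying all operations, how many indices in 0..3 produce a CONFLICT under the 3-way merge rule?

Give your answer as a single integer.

Final LEFT:  [alpha, lima, bravo, lima]
Final RIGHT: [india, lima, alpha, delta]
i=0: L=alpha, R=india=BASE -> take LEFT -> alpha
i=1: L=lima R=lima -> agree -> lima
i=2: L=bravo, R=alpha=BASE -> take LEFT -> bravo
i=3: L=lima, R=delta=BASE -> take LEFT -> lima
Conflict count: 0

Answer: 0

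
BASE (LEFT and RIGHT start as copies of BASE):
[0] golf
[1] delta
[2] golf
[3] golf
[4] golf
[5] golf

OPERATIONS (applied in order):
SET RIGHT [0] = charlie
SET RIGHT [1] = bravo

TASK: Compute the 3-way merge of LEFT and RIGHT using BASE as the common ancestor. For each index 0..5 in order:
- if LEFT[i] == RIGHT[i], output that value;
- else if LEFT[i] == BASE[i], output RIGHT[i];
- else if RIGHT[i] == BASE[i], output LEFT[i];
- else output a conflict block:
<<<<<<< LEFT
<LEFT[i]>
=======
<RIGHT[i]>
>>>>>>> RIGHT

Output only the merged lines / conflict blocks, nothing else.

Final LEFT:  [golf, delta, golf, golf, golf, golf]
Final RIGHT: [charlie, bravo, golf, golf, golf, golf]
i=0: L=golf=BASE, R=charlie -> take RIGHT -> charlie
i=1: L=delta=BASE, R=bravo -> take RIGHT -> bravo
i=2: L=golf R=golf -> agree -> golf
i=3: L=golf R=golf -> agree -> golf
i=4: L=golf R=golf -> agree -> golf
i=5: L=golf R=golf -> agree -> golf

Answer: charlie
bravo
golf
golf
golf
golf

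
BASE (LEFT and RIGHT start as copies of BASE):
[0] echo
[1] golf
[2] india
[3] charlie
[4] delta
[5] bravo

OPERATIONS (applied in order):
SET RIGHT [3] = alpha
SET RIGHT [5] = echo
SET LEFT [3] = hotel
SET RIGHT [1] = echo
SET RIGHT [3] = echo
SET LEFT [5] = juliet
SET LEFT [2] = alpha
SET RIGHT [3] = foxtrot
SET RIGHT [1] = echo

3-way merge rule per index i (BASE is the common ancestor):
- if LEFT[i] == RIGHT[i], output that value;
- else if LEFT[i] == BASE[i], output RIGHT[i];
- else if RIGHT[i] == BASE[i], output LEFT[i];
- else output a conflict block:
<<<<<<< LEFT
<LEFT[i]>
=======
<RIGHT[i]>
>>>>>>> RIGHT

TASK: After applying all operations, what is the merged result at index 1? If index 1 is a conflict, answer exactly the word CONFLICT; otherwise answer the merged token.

Answer: echo

Derivation:
Final LEFT:  [echo, golf, alpha, hotel, delta, juliet]
Final RIGHT: [echo, echo, india, foxtrot, delta, echo]
i=0: L=echo R=echo -> agree -> echo
i=1: L=golf=BASE, R=echo -> take RIGHT -> echo
i=2: L=alpha, R=india=BASE -> take LEFT -> alpha
i=3: BASE=charlie L=hotel R=foxtrot all differ -> CONFLICT
i=4: L=delta R=delta -> agree -> delta
i=5: BASE=bravo L=juliet R=echo all differ -> CONFLICT
Index 1 -> echo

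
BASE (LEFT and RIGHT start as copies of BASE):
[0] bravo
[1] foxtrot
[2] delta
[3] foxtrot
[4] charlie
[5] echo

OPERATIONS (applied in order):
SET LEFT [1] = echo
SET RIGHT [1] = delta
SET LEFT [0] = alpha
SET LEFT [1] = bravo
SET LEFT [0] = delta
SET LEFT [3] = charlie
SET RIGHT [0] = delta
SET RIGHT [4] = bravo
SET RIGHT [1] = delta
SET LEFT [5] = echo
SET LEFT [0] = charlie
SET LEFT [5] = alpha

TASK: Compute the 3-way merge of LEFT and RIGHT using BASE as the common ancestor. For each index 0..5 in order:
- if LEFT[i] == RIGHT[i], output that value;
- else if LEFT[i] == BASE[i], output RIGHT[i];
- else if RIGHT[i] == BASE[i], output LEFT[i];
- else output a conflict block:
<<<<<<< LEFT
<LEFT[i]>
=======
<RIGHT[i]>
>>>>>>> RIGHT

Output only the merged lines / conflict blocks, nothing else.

Answer: <<<<<<< LEFT
charlie
=======
delta
>>>>>>> RIGHT
<<<<<<< LEFT
bravo
=======
delta
>>>>>>> RIGHT
delta
charlie
bravo
alpha

Derivation:
Final LEFT:  [charlie, bravo, delta, charlie, charlie, alpha]
Final RIGHT: [delta, delta, delta, foxtrot, bravo, echo]
i=0: BASE=bravo L=charlie R=delta all differ -> CONFLICT
i=1: BASE=foxtrot L=bravo R=delta all differ -> CONFLICT
i=2: L=delta R=delta -> agree -> delta
i=3: L=charlie, R=foxtrot=BASE -> take LEFT -> charlie
i=4: L=charlie=BASE, R=bravo -> take RIGHT -> bravo
i=5: L=alpha, R=echo=BASE -> take LEFT -> alpha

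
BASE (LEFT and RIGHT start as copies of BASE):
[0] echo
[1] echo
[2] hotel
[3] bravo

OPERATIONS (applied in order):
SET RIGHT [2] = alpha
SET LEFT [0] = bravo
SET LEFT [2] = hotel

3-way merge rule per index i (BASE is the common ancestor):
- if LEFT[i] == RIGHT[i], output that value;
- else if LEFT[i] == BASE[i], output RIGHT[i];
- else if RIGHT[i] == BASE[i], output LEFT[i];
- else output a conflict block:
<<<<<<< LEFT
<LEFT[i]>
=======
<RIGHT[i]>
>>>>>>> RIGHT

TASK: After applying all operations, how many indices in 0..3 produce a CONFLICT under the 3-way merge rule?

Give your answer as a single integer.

Answer: 0

Derivation:
Final LEFT:  [bravo, echo, hotel, bravo]
Final RIGHT: [echo, echo, alpha, bravo]
i=0: L=bravo, R=echo=BASE -> take LEFT -> bravo
i=1: L=echo R=echo -> agree -> echo
i=2: L=hotel=BASE, R=alpha -> take RIGHT -> alpha
i=3: L=bravo R=bravo -> agree -> bravo
Conflict count: 0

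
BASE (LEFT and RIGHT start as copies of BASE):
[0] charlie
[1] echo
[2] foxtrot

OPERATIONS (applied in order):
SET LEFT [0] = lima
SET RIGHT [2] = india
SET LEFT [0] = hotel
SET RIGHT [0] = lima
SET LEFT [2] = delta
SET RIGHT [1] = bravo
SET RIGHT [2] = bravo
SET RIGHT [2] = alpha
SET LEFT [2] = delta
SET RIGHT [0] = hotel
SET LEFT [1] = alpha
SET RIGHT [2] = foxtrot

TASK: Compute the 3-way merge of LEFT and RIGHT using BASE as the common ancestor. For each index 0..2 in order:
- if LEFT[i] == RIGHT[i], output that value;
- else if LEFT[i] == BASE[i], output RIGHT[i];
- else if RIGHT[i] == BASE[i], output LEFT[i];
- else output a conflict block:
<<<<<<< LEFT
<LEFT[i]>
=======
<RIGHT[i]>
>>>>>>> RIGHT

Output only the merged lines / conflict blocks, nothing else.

Final LEFT:  [hotel, alpha, delta]
Final RIGHT: [hotel, bravo, foxtrot]
i=0: L=hotel R=hotel -> agree -> hotel
i=1: BASE=echo L=alpha R=bravo all differ -> CONFLICT
i=2: L=delta, R=foxtrot=BASE -> take LEFT -> delta

Answer: hotel
<<<<<<< LEFT
alpha
=======
bravo
>>>>>>> RIGHT
delta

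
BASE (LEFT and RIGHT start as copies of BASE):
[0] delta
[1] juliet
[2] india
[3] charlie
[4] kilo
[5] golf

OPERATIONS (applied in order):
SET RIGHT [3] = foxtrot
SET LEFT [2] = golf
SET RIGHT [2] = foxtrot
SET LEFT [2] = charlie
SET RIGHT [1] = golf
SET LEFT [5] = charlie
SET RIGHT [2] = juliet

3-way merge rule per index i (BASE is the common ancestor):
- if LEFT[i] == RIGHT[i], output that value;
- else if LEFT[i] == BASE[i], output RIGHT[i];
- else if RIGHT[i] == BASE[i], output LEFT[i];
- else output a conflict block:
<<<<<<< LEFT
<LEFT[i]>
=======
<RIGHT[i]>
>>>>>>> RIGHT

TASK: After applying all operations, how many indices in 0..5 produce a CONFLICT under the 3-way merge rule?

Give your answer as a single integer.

Answer: 1

Derivation:
Final LEFT:  [delta, juliet, charlie, charlie, kilo, charlie]
Final RIGHT: [delta, golf, juliet, foxtrot, kilo, golf]
i=0: L=delta R=delta -> agree -> delta
i=1: L=juliet=BASE, R=golf -> take RIGHT -> golf
i=2: BASE=india L=charlie R=juliet all differ -> CONFLICT
i=3: L=charlie=BASE, R=foxtrot -> take RIGHT -> foxtrot
i=4: L=kilo R=kilo -> agree -> kilo
i=5: L=charlie, R=golf=BASE -> take LEFT -> charlie
Conflict count: 1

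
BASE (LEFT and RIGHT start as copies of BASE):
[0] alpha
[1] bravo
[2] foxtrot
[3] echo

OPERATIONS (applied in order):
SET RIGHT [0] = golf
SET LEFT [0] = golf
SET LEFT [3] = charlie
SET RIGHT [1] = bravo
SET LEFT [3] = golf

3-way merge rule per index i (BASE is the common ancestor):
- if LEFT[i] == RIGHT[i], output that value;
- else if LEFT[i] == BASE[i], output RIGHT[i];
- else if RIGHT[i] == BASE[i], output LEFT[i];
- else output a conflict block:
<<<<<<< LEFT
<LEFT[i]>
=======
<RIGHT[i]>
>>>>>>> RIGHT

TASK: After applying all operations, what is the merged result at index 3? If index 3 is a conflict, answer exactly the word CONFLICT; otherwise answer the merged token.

Answer: golf

Derivation:
Final LEFT:  [golf, bravo, foxtrot, golf]
Final RIGHT: [golf, bravo, foxtrot, echo]
i=0: L=golf R=golf -> agree -> golf
i=1: L=bravo R=bravo -> agree -> bravo
i=2: L=foxtrot R=foxtrot -> agree -> foxtrot
i=3: L=golf, R=echo=BASE -> take LEFT -> golf
Index 3 -> golf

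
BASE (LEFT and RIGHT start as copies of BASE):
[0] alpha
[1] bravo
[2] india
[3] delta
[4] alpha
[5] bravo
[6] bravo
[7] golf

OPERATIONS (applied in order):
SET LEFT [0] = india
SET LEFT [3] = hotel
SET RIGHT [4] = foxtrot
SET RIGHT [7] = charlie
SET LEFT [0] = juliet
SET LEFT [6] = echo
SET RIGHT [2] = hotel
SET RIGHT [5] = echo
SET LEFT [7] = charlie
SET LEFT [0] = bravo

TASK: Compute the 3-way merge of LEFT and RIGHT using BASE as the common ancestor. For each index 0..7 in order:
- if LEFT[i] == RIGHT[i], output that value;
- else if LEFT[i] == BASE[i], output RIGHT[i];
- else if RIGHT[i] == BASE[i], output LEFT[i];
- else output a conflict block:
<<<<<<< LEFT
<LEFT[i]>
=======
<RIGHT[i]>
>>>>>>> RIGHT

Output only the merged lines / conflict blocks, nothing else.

Final LEFT:  [bravo, bravo, india, hotel, alpha, bravo, echo, charlie]
Final RIGHT: [alpha, bravo, hotel, delta, foxtrot, echo, bravo, charlie]
i=0: L=bravo, R=alpha=BASE -> take LEFT -> bravo
i=1: L=bravo R=bravo -> agree -> bravo
i=2: L=india=BASE, R=hotel -> take RIGHT -> hotel
i=3: L=hotel, R=delta=BASE -> take LEFT -> hotel
i=4: L=alpha=BASE, R=foxtrot -> take RIGHT -> foxtrot
i=5: L=bravo=BASE, R=echo -> take RIGHT -> echo
i=6: L=echo, R=bravo=BASE -> take LEFT -> echo
i=7: L=charlie R=charlie -> agree -> charlie

Answer: bravo
bravo
hotel
hotel
foxtrot
echo
echo
charlie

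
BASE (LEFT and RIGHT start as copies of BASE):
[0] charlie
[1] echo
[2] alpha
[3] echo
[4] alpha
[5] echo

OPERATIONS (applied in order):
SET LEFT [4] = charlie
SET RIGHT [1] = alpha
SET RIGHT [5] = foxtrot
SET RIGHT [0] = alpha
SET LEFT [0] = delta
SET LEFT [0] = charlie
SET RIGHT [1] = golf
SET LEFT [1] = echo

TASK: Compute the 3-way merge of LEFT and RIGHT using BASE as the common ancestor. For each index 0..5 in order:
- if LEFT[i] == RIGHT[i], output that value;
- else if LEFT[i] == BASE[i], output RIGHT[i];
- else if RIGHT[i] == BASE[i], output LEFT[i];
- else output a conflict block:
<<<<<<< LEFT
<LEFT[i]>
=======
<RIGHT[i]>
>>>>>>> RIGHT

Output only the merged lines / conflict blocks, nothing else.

Answer: alpha
golf
alpha
echo
charlie
foxtrot

Derivation:
Final LEFT:  [charlie, echo, alpha, echo, charlie, echo]
Final RIGHT: [alpha, golf, alpha, echo, alpha, foxtrot]
i=0: L=charlie=BASE, R=alpha -> take RIGHT -> alpha
i=1: L=echo=BASE, R=golf -> take RIGHT -> golf
i=2: L=alpha R=alpha -> agree -> alpha
i=3: L=echo R=echo -> agree -> echo
i=4: L=charlie, R=alpha=BASE -> take LEFT -> charlie
i=5: L=echo=BASE, R=foxtrot -> take RIGHT -> foxtrot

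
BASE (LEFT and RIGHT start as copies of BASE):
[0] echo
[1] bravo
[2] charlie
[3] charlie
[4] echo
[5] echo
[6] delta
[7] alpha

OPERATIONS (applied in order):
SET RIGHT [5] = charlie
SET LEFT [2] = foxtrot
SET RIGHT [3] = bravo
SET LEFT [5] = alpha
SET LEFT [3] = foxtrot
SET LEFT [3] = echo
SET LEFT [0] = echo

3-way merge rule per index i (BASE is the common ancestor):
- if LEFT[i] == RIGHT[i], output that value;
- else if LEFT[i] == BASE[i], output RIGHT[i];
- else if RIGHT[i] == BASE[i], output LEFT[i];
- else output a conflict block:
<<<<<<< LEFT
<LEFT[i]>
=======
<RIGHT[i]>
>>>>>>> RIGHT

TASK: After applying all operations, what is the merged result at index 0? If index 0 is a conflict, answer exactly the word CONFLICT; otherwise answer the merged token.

Final LEFT:  [echo, bravo, foxtrot, echo, echo, alpha, delta, alpha]
Final RIGHT: [echo, bravo, charlie, bravo, echo, charlie, delta, alpha]
i=0: L=echo R=echo -> agree -> echo
i=1: L=bravo R=bravo -> agree -> bravo
i=2: L=foxtrot, R=charlie=BASE -> take LEFT -> foxtrot
i=3: BASE=charlie L=echo R=bravo all differ -> CONFLICT
i=4: L=echo R=echo -> agree -> echo
i=5: BASE=echo L=alpha R=charlie all differ -> CONFLICT
i=6: L=delta R=delta -> agree -> delta
i=7: L=alpha R=alpha -> agree -> alpha
Index 0 -> echo

Answer: echo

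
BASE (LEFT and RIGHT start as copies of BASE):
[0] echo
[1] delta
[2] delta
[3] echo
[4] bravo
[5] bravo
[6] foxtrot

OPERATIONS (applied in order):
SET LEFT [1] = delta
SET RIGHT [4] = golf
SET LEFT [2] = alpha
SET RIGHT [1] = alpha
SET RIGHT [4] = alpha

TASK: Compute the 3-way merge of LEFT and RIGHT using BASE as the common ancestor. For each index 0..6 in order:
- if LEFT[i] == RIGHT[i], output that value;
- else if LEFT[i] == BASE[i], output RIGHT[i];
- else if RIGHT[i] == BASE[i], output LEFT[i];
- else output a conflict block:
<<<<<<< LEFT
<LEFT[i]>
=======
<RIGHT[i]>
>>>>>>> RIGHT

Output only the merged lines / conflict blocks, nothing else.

Answer: echo
alpha
alpha
echo
alpha
bravo
foxtrot

Derivation:
Final LEFT:  [echo, delta, alpha, echo, bravo, bravo, foxtrot]
Final RIGHT: [echo, alpha, delta, echo, alpha, bravo, foxtrot]
i=0: L=echo R=echo -> agree -> echo
i=1: L=delta=BASE, R=alpha -> take RIGHT -> alpha
i=2: L=alpha, R=delta=BASE -> take LEFT -> alpha
i=3: L=echo R=echo -> agree -> echo
i=4: L=bravo=BASE, R=alpha -> take RIGHT -> alpha
i=5: L=bravo R=bravo -> agree -> bravo
i=6: L=foxtrot R=foxtrot -> agree -> foxtrot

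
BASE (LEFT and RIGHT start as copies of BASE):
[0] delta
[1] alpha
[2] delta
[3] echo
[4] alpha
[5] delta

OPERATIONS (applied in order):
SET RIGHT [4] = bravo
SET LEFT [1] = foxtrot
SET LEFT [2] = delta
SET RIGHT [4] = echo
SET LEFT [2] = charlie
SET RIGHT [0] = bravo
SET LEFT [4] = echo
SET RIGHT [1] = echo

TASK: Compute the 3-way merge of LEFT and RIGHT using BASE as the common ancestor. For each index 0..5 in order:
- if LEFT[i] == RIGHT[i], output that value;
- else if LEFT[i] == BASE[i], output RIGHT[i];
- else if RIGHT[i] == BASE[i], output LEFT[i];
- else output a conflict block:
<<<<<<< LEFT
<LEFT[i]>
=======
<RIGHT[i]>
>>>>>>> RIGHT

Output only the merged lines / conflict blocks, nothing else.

Final LEFT:  [delta, foxtrot, charlie, echo, echo, delta]
Final RIGHT: [bravo, echo, delta, echo, echo, delta]
i=0: L=delta=BASE, R=bravo -> take RIGHT -> bravo
i=1: BASE=alpha L=foxtrot R=echo all differ -> CONFLICT
i=2: L=charlie, R=delta=BASE -> take LEFT -> charlie
i=3: L=echo R=echo -> agree -> echo
i=4: L=echo R=echo -> agree -> echo
i=5: L=delta R=delta -> agree -> delta

Answer: bravo
<<<<<<< LEFT
foxtrot
=======
echo
>>>>>>> RIGHT
charlie
echo
echo
delta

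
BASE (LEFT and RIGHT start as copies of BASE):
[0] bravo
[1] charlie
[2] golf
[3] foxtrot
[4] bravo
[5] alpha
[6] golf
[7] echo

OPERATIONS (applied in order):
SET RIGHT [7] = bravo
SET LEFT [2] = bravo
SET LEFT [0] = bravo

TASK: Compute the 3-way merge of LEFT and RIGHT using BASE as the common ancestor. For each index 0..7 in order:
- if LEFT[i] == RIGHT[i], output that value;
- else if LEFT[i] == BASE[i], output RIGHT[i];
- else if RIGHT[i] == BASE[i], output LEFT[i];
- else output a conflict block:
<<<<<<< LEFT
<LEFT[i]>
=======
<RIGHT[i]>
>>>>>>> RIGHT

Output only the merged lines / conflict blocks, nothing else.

Answer: bravo
charlie
bravo
foxtrot
bravo
alpha
golf
bravo

Derivation:
Final LEFT:  [bravo, charlie, bravo, foxtrot, bravo, alpha, golf, echo]
Final RIGHT: [bravo, charlie, golf, foxtrot, bravo, alpha, golf, bravo]
i=0: L=bravo R=bravo -> agree -> bravo
i=1: L=charlie R=charlie -> agree -> charlie
i=2: L=bravo, R=golf=BASE -> take LEFT -> bravo
i=3: L=foxtrot R=foxtrot -> agree -> foxtrot
i=4: L=bravo R=bravo -> agree -> bravo
i=5: L=alpha R=alpha -> agree -> alpha
i=6: L=golf R=golf -> agree -> golf
i=7: L=echo=BASE, R=bravo -> take RIGHT -> bravo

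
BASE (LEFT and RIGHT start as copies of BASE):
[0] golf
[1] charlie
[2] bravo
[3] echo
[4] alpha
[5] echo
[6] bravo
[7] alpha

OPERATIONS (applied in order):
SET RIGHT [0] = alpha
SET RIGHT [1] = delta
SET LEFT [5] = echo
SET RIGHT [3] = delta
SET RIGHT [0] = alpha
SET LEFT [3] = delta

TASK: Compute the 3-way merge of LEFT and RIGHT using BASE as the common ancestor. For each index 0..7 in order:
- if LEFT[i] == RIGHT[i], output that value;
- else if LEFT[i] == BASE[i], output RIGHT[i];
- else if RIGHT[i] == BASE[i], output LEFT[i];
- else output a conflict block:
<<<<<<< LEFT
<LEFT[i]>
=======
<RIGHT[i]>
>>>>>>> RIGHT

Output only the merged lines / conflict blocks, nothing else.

Final LEFT:  [golf, charlie, bravo, delta, alpha, echo, bravo, alpha]
Final RIGHT: [alpha, delta, bravo, delta, alpha, echo, bravo, alpha]
i=0: L=golf=BASE, R=alpha -> take RIGHT -> alpha
i=1: L=charlie=BASE, R=delta -> take RIGHT -> delta
i=2: L=bravo R=bravo -> agree -> bravo
i=3: L=delta R=delta -> agree -> delta
i=4: L=alpha R=alpha -> agree -> alpha
i=5: L=echo R=echo -> agree -> echo
i=6: L=bravo R=bravo -> agree -> bravo
i=7: L=alpha R=alpha -> agree -> alpha

Answer: alpha
delta
bravo
delta
alpha
echo
bravo
alpha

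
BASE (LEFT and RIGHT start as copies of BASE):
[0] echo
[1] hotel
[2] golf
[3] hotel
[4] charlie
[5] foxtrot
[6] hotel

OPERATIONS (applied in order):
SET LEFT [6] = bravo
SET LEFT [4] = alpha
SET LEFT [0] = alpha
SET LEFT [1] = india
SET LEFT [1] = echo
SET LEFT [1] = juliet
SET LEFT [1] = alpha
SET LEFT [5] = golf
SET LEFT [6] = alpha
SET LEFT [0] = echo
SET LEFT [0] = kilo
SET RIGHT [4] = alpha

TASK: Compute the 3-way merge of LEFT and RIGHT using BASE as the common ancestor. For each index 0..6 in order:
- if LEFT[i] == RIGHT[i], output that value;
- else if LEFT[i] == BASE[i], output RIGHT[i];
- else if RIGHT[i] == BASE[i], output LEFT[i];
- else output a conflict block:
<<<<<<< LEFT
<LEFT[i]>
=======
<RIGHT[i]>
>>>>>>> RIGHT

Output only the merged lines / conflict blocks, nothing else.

Final LEFT:  [kilo, alpha, golf, hotel, alpha, golf, alpha]
Final RIGHT: [echo, hotel, golf, hotel, alpha, foxtrot, hotel]
i=0: L=kilo, R=echo=BASE -> take LEFT -> kilo
i=1: L=alpha, R=hotel=BASE -> take LEFT -> alpha
i=2: L=golf R=golf -> agree -> golf
i=3: L=hotel R=hotel -> agree -> hotel
i=4: L=alpha R=alpha -> agree -> alpha
i=5: L=golf, R=foxtrot=BASE -> take LEFT -> golf
i=6: L=alpha, R=hotel=BASE -> take LEFT -> alpha

Answer: kilo
alpha
golf
hotel
alpha
golf
alpha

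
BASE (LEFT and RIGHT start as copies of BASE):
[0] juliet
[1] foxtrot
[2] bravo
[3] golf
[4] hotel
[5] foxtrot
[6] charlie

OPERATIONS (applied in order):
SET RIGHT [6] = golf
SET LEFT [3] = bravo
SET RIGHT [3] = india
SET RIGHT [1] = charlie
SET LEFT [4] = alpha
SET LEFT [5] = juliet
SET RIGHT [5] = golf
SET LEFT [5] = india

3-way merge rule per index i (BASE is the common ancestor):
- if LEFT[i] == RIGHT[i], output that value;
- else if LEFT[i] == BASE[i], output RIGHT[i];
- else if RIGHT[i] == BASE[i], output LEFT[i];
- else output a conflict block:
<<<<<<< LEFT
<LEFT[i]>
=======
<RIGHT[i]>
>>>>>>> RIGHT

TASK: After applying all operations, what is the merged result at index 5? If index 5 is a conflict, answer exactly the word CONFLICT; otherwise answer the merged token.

Answer: CONFLICT

Derivation:
Final LEFT:  [juliet, foxtrot, bravo, bravo, alpha, india, charlie]
Final RIGHT: [juliet, charlie, bravo, india, hotel, golf, golf]
i=0: L=juliet R=juliet -> agree -> juliet
i=1: L=foxtrot=BASE, R=charlie -> take RIGHT -> charlie
i=2: L=bravo R=bravo -> agree -> bravo
i=3: BASE=golf L=bravo R=india all differ -> CONFLICT
i=4: L=alpha, R=hotel=BASE -> take LEFT -> alpha
i=5: BASE=foxtrot L=india R=golf all differ -> CONFLICT
i=6: L=charlie=BASE, R=golf -> take RIGHT -> golf
Index 5 -> CONFLICT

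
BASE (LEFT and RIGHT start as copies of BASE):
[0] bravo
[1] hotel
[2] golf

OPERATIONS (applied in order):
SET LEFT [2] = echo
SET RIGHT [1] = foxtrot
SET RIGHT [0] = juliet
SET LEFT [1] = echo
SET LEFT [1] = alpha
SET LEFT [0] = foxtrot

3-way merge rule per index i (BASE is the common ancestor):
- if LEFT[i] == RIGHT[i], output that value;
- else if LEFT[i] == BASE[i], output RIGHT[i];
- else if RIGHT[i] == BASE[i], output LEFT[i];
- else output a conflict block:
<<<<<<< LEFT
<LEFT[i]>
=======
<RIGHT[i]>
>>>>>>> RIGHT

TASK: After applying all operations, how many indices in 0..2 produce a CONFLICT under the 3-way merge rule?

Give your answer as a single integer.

Answer: 2

Derivation:
Final LEFT:  [foxtrot, alpha, echo]
Final RIGHT: [juliet, foxtrot, golf]
i=0: BASE=bravo L=foxtrot R=juliet all differ -> CONFLICT
i=1: BASE=hotel L=alpha R=foxtrot all differ -> CONFLICT
i=2: L=echo, R=golf=BASE -> take LEFT -> echo
Conflict count: 2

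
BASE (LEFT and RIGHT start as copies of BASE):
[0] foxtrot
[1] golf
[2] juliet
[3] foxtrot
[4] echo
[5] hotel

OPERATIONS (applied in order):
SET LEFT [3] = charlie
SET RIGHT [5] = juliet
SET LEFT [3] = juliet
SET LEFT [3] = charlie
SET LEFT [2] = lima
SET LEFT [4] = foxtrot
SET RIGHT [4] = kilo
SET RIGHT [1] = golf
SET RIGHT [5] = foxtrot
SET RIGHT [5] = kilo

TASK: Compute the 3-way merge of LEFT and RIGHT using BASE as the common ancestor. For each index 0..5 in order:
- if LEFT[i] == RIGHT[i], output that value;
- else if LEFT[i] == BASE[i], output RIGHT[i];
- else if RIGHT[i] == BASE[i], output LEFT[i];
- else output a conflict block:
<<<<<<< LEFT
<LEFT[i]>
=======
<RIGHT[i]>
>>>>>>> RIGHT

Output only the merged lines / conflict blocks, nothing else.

Final LEFT:  [foxtrot, golf, lima, charlie, foxtrot, hotel]
Final RIGHT: [foxtrot, golf, juliet, foxtrot, kilo, kilo]
i=0: L=foxtrot R=foxtrot -> agree -> foxtrot
i=1: L=golf R=golf -> agree -> golf
i=2: L=lima, R=juliet=BASE -> take LEFT -> lima
i=3: L=charlie, R=foxtrot=BASE -> take LEFT -> charlie
i=4: BASE=echo L=foxtrot R=kilo all differ -> CONFLICT
i=5: L=hotel=BASE, R=kilo -> take RIGHT -> kilo

Answer: foxtrot
golf
lima
charlie
<<<<<<< LEFT
foxtrot
=======
kilo
>>>>>>> RIGHT
kilo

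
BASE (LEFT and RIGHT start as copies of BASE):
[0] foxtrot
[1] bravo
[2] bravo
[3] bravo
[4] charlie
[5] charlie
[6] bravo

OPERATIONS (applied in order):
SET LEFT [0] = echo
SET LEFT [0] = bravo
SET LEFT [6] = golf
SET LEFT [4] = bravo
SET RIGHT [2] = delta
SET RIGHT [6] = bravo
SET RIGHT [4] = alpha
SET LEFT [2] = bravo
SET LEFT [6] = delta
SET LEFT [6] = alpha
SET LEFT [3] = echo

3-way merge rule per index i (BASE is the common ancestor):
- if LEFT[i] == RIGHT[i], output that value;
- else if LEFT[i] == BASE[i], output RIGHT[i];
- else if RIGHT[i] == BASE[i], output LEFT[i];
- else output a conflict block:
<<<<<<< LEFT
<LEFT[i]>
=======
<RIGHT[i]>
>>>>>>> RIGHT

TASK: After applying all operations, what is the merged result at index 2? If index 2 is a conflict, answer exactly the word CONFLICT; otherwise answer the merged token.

Final LEFT:  [bravo, bravo, bravo, echo, bravo, charlie, alpha]
Final RIGHT: [foxtrot, bravo, delta, bravo, alpha, charlie, bravo]
i=0: L=bravo, R=foxtrot=BASE -> take LEFT -> bravo
i=1: L=bravo R=bravo -> agree -> bravo
i=2: L=bravo=BASE, R=delta -> take RIGHT -> delta
i=3: L=echo, R=bravo=BASE -> take LEFT -> echo
i=4: BASE=charlie L=bravo R=alpha all differ -> CONFLICT
i=5: L=charlie R=charlie -> agree -> charlie
i=6: L=alpha, R=bravo=BASE -> take LEFT -> alpha
Index 2 -> delta

Answer: delta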